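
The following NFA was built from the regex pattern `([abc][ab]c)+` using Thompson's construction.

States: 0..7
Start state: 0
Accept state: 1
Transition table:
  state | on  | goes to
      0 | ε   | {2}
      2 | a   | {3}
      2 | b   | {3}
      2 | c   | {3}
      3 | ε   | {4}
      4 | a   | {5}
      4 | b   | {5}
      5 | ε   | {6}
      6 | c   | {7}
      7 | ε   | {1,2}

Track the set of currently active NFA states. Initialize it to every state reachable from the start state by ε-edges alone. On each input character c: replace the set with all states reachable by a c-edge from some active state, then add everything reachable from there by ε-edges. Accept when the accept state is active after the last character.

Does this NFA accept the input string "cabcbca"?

initial (ε-close {0}): {0,2}
'c' @ 1: {3,4}
'a' @ 2: {5,6}
'b' @ 3: {}  — dead — no transitions
rest 'cbca' ignored (set empty)
final: {}; accept 1 not in set

Answer: REJECT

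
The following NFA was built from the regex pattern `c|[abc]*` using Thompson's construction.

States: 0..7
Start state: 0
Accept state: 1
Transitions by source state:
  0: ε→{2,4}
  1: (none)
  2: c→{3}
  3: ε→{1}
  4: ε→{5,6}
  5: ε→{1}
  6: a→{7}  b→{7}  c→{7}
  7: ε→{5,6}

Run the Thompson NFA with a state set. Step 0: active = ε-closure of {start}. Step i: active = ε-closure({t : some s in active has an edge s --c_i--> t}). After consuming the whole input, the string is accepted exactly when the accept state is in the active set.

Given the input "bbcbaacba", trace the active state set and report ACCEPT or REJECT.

initial (ε-close {0}): {0,1,2,4,5,6}
'b' @ 1: {1,5,6,7}  [accepting]
'b' @ 2: {1,5,6,7}  [accepting]
'c' @ 3: {1,5,6,7}  [accepting]
'b' @ 4: {1,5,6,7}  [accepting]
'a' @ 5: {1,5,6,7}  [accepting]
'a' @ 6: {1,5,6,7}  [accepting]
'c' @ 7: {1,5,6,7}  [accepting]
'b' @ 8: {1,5,6,7}  [accepting]
'a' @ 9: {1,5,6,7}  [accepting]
final: {1,5,6,7}; accept 1 in set

Answer: ACCEPT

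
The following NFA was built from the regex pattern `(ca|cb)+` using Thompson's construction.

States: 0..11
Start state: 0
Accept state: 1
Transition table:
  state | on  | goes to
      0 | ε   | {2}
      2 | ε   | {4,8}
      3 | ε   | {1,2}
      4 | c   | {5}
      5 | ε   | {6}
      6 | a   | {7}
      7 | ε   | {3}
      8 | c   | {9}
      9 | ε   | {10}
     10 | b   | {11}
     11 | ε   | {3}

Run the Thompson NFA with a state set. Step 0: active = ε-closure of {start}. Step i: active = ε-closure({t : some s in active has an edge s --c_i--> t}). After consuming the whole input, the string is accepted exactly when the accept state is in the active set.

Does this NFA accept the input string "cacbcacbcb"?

Answer: ACCEPT

Trace:
initial (ε-close {0}): {0,2,4,8}
'c' @ 1: {5,6,9,10}
'a' @ 2: {1,2,3,4,7,8}  ✓accept
'c' @ 3: {5,6,9,10}
'b' @ 4: {1,2,3,4,8,11}  ✓accept
'c' @ 5: {5,6,9,10}
'a' @ 6: {1,2,3,4,7,8}  ✓accept
'c' @ 7: {5,6,9,10}
'b' @ 8: {1,2,3,4,8,11}  ✓accept
'c' @ 9: {5,6,9,10}
'b' @ 10: {1,2,3,4,8,11}  ✓accept
end set {1,2,3,4,8,11} — state 1 in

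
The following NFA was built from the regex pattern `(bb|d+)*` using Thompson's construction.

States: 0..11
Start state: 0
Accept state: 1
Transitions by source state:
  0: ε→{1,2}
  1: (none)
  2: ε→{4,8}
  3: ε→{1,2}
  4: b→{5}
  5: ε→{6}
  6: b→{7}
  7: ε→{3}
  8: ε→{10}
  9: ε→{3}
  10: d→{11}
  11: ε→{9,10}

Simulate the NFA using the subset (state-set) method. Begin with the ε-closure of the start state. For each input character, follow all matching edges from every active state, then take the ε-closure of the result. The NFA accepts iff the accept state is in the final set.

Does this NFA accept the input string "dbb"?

initial (ε-close {0}): {0,1,2,4,8,10}
'd' @ 1: {1,2,3,4,8,9,10,11}  ✓accept
'b' @ 2: {5,6}
'b' @ 3: {1,2,3,4,7,8,10}  ✓accept
final: {1,2,3,4,7,8,10}; accept 1 in set

Answer: ACCEPT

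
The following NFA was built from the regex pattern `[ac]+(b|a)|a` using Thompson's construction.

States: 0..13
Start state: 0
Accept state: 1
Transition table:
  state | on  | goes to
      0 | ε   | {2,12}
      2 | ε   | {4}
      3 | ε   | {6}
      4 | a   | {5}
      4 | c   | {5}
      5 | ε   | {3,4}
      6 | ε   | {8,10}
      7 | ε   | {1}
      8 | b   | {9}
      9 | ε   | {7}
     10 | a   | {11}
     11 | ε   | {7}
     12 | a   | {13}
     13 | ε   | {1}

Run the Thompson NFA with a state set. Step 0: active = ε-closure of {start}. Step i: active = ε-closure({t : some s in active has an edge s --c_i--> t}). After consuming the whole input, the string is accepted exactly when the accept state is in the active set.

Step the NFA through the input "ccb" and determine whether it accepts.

Answer: ACCEPT

Trace:
start: ε-closure({0}) = {0,2,4,12}
'c' @ 1: {3,4,5,6,8,10}
'c' @ 2: {3,4,5,6,8,10}
'b' @ 3: {1,7,9}  [accepting]
end set {1,7,9} — state 1 in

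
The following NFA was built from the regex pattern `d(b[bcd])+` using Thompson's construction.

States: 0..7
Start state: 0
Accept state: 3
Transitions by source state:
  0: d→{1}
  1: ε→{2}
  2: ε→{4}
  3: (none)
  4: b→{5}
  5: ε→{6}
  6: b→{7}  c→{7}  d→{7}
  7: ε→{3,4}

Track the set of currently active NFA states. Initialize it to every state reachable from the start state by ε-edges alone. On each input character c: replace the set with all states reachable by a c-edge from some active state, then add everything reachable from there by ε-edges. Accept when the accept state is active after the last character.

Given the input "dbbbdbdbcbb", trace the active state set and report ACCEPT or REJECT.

S₀ = ε-closure({0}) = {0}
'd' @ 1: {1,2,4}
'b' @ 2: {5,6}
'b' @ 3: {3,4,7}  ✓accept
'b' @ 4: {5,6}
'd' @ 5: {3,4,7}  ✓accept
'b' @ 6: {5,6}
'd' @ 7: {3,4,7}  ✓accept
'b' @ 8: {5,6}
'c' @ 9: {3,4,7}  ✓accept
'b' @ 10: {5,6}
'b' @ 11: {3,4,7}  ✓accept
after full input: {3,4,7}  (accept=3 in)

Answer: ACCEPT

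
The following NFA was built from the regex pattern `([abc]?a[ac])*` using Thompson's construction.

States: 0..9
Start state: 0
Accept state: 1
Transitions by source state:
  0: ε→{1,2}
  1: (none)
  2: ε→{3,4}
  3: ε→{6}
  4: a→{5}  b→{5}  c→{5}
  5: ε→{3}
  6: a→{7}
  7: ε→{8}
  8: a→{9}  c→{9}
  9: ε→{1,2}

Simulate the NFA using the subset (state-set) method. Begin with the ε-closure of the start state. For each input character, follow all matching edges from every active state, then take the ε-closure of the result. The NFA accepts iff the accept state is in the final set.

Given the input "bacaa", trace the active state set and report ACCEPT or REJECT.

initial (ε-close {0}): {0,1,2,3,4,6}
'b' @ 1: {3,5,6}
'a' @ 2: {7,8}
'c' @ 3: {1,2,3,4,6,9}  ✓accept
'a' @ 4: {3,5,6,7,8}
'a' @ 5: {1,2,3,4,6,7,8,9}  ✓accept
after full input: {1,2,3,4,6,7,8,9}  (accept=1 in)

Answer: ACCEPT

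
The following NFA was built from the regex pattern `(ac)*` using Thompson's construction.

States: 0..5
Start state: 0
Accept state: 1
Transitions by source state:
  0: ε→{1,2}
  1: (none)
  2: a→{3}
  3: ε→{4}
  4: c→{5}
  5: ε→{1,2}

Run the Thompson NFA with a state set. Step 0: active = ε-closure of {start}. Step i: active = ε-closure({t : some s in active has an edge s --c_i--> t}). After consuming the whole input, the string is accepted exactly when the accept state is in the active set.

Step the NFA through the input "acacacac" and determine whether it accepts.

start: ε-closure({0}) = {0,1,2}
'a' @ 1: {3,4}
'c' @ 2: {1,2,5}  ✓accept
'a' @ 3: {3,4}
'c' @ 4: {1,2,5}  ✓accept
'a' @ 5: {3,4}
'c' @ 6: {1,2,5}  ✓accept
'a' @ 7: {3,4}
'c' @ 8: {1,2,5}  ✓accept
after full input: {1,2,5}  (accept=1 in)

Answer: ACCEPT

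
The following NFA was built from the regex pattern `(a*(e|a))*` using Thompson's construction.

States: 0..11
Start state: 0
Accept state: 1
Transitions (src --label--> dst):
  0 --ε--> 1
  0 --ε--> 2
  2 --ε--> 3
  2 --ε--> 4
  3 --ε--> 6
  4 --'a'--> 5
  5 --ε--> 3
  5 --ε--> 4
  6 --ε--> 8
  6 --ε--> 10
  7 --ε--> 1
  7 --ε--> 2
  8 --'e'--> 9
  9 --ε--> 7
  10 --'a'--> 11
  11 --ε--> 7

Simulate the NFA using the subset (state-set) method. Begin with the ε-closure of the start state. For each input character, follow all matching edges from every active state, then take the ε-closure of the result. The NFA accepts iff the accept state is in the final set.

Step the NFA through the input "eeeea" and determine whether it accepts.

initial (ε-close {0}): {0,1,2,3,4,6,8,10}
'e' @ 1: {1,2,3,4,6,7,8,9,10}  [accepting]
'e' @ 2: {1,2,3,4,6,7,8,9,10}  [accepting]
'e' @ 3: {1,2,3,4,6,7,8,9,10}  [accepting]
'e' @ 4: {1,2,3,4,6,7,8,9,10}  [accepting]
'a' @ 5: {1,2,3,4,5,6,7,8,10,11}  [accepting]
after full input: {1,2,3,4,5,6,7,8,10,11}  (accept=1 in)

Answer: ACCEPT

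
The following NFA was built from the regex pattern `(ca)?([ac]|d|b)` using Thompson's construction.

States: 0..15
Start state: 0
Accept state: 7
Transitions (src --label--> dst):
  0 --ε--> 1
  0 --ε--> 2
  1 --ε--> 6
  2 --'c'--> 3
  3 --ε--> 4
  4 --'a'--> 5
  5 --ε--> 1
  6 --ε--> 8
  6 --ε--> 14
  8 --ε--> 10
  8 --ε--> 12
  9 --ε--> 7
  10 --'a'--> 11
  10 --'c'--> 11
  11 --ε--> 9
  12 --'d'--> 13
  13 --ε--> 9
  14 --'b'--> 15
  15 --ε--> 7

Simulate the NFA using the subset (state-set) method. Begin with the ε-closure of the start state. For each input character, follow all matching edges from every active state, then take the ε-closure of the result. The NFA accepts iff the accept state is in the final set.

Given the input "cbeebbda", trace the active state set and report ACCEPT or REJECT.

Answer: REJECT

Steps:
initial (ε-close {0}): {0,1,2,6,8,10,12,14}
'c' @ 1: {3,4,7,9,11}  [accepting]
'b' @ 2: {}  — state set empty
rest 'eebbda' ignored (set empty)
final: {}; accept 7 not in set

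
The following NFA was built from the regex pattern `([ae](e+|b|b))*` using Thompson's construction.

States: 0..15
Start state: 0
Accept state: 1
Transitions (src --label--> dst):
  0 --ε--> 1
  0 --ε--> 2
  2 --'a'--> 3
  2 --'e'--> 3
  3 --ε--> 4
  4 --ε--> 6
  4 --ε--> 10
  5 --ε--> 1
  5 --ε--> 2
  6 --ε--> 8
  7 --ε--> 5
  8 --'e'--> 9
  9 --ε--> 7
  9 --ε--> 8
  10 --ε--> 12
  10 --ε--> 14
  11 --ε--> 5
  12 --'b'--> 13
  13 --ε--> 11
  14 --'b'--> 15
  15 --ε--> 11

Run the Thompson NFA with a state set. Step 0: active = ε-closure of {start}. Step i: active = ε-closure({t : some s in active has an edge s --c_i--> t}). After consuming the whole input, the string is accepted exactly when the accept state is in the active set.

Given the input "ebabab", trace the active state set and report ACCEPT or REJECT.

Answer: ACCEPT

Trace:
S₀ = ε-closure({0}) = {0,1,2}
'e' @ 1: {3,4,6,8,10,12,14}
'b' @ 2: {1,2,5,11,13,15}  ✓accept
'a' @ 3: {3,4,6,8,10,12,14}
'b' @ 4: {1,2,5,11,13,15}  ✓accept
'a' @ 5: {3,4,6,8,10,12,14}
'b' @ 6: {1,2,5,11,13,15}  ✓accept
final: {1,2,5,11,13,15}; accept 1 in set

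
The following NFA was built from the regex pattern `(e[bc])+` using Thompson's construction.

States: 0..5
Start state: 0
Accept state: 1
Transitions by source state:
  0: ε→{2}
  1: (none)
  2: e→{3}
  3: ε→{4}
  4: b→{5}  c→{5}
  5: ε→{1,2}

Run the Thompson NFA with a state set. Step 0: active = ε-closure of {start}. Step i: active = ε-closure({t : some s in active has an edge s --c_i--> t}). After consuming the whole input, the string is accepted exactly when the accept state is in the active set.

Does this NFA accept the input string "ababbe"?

initial (ε-close {0}): {0,2}
'a' @ 1: {}  — no active states
rest 'babbe' ignored (set empty)
after full input: {}  (accept=1 not in)

Answer: REJECT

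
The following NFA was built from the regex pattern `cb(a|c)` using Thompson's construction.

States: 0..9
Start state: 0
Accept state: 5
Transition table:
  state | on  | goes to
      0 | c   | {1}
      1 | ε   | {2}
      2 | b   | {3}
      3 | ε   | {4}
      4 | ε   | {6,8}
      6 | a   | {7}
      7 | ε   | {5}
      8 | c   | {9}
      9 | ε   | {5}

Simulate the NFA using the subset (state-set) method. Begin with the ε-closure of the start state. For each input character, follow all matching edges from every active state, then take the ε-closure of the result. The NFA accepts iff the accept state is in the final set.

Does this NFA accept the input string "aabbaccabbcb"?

Answer: REJECT

Steps:
start: ε-closure({0}) = {0}
'a' @ 1: {}  — dead — no transitions
rest 'abbaccabbcb' ignored (set empty)
end set {} — state 5 not in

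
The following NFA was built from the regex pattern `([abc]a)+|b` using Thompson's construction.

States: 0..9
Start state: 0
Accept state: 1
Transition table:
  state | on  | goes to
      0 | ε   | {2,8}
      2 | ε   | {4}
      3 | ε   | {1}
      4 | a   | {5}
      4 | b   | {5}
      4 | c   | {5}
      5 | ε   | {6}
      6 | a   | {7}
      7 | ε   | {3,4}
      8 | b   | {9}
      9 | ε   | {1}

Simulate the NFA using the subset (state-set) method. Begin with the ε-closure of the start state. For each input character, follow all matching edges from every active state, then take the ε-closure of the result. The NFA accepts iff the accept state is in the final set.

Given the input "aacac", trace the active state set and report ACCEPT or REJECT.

initial (ε-close {0}): {0,2,4,8}
'a' @ 1: {5,6}
'a' @ 2: {1,3,4,7}  (accept∈set)
'c' @ 3: {5,6}
'a' @ 4: {1,3,4,7}  (accept∈set)
'c' @ 5: {5,6}
final: {5,6}; accept 1 not in set

Answer: REJECT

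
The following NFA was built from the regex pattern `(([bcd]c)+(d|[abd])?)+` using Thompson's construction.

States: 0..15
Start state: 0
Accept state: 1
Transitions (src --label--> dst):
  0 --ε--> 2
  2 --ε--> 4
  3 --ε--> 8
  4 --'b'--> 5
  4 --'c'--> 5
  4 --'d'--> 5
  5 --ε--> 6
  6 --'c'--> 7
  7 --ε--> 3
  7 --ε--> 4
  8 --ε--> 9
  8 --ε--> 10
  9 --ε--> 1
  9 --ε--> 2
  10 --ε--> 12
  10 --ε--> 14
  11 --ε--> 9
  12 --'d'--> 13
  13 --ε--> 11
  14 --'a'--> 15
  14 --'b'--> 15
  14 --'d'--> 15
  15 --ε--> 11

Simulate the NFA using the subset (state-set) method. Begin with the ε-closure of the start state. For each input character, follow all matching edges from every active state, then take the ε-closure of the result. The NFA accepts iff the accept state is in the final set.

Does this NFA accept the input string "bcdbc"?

Answer: ACCEPT

Trace:
start: ε-closure({0}) = {0,2,4}
'b' @ 1: {5,6}
'c' @ 2: {1,2,3,4,7,8,9,10,12,14}  (accept∈set)
'd' @ 3: {1,2,4,5,6,9,11,13,15}  (accept∈set)
'b' @ 4: {5,6}
'c' @ 5: {1,2,3,4,7,8,9,10,12,14}  (accept∈set)
final: {1,2,3,4,7,8,9,10,12,14}; accept 1 in set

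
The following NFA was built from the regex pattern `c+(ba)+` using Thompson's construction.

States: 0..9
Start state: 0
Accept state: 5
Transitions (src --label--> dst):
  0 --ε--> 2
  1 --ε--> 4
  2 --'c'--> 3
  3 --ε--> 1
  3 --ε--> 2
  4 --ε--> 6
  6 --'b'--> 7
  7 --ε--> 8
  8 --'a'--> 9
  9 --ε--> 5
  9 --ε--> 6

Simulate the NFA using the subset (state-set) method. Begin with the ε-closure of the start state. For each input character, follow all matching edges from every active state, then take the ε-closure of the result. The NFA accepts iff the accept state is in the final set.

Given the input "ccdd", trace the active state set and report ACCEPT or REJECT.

Answer: REJECT

Derivation:
start: ε-closure({0}) = {0,2}
'c' @ 1: {1,2,3,4,6}
'c' @ 2: {1,2,3,4,6}
'd' @ 3: {}  — state set empty
rest 'd' ignored (set empty)
after full input: {}  (accept=5 not in)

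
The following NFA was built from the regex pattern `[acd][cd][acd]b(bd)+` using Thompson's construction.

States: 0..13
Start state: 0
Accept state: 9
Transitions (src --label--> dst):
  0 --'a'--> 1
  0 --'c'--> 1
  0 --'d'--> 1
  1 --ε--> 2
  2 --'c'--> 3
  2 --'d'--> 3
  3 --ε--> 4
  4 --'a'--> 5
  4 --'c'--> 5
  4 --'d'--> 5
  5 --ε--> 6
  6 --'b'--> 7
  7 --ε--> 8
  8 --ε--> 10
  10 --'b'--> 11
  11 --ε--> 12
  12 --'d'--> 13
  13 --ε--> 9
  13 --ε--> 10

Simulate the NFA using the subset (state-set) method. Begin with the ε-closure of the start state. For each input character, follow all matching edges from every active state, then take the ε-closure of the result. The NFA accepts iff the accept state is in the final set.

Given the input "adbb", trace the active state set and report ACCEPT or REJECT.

initial (ε-close {0}): {0}
'a' @ 1: {1,2}
'd' @ 2: {3,4}
'b' @ 3: {}  — state set empty
rest 'b' ignored (set empty)
end set {} — state 9 not in

Answer: REJECT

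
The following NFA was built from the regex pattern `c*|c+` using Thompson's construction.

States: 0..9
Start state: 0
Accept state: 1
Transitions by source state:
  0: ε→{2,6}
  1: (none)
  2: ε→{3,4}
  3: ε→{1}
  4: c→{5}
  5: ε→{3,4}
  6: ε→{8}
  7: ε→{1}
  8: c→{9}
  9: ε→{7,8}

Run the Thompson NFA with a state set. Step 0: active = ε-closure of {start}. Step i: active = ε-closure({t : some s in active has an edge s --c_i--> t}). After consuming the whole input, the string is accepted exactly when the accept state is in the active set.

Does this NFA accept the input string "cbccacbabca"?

S₀ = ε-closure({0}) = {0,1,2,3,4,6,8}
'c' @ 1: {1,3,4,5,7,8,9}  [accepting]
'b' @ 2: {}  — no active states
rest 'ccacbabca' ignored (set empty)
end set {} — state 1 not in

Answer: REJECT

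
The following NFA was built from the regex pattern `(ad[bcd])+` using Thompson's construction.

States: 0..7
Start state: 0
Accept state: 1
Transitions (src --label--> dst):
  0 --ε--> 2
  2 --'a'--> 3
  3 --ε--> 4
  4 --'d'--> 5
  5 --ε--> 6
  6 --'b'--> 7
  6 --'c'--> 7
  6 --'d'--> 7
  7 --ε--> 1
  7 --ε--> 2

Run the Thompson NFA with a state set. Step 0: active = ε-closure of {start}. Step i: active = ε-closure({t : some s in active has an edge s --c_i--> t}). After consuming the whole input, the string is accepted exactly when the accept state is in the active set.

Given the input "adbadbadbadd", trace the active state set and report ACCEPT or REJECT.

start: ε-closure({0}) = {0,2}
'a' @ 1: {3,4}
'd' @ 2: {5,6}
'b' @ 3: {1,2,7}  (accept∈set)
'a' @ 4: {3,4}
'd' @ 5: {5,6}
'b' @ 6: {1,2,7}  (accept∈set)
'a' @ 7: {3,4}
'd' @ 8: {5,6}
'b' @ 9: {1,2,7}  (accept∈set)
'a' @ 10: {3,4}
'd' @ 11: {5,6}
'd' @ 12: {1,2,7}  (accept∈set)
final: {1,2,7}; accept 1 in set

Answer: ACCEPT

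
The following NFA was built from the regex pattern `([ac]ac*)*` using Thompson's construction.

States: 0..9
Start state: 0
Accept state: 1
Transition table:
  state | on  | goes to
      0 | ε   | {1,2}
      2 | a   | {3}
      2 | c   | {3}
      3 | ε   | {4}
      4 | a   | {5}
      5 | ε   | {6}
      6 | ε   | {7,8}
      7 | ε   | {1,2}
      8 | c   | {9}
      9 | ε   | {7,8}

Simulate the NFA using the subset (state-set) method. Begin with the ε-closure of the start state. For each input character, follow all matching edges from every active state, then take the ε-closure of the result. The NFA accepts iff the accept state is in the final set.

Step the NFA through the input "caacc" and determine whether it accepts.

start: ε-closure({0}) = {0,1,2}
'c' @ 1: {3,4}
'a' @ 2: {1,2,5,6,7,8}  (accept∈set)
'a' @ 3: {3,4}
'c' @ 4: {}  — no active states
rest 'c' ignored (set empty)
after full input: {}  (accept=1 not in)

Answer: REJECT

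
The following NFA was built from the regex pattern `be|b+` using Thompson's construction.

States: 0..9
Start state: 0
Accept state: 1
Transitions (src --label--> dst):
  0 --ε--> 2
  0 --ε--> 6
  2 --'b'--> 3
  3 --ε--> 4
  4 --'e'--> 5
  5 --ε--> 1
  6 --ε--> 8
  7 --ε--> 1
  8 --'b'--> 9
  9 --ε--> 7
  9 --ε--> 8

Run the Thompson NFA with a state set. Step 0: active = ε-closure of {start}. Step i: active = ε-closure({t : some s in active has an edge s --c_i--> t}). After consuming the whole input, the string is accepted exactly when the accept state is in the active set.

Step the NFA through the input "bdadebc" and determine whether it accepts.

Answer: REJECT

Steps:
S₀ = ε-closure({0}) = {0,2,6,8}
'b' @ 1: {1,3,4,7,8,9}  (accept∈set)
'd' @ 2: {}  — no active states
rest 'adebc' ignored (set empty)
end set {} — state 1 not in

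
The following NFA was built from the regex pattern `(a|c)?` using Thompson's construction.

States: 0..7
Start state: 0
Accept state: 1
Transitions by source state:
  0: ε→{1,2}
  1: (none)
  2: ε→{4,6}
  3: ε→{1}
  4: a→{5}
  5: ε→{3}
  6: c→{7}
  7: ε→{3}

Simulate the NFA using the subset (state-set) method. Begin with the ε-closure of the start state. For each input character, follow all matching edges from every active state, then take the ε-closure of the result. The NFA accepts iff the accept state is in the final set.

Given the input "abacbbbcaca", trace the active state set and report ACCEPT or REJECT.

S₀ = ε-closure({0}) = {0,1,2,4,6}
'a' @ 1: {1,3,5}  (accept∈set)
'b' @ 2: {}  — dead — no transitions
rest 'acbbbcaca' ignored (set empty)
after full input: {}  (accept=1 not in)

Answer: REJECT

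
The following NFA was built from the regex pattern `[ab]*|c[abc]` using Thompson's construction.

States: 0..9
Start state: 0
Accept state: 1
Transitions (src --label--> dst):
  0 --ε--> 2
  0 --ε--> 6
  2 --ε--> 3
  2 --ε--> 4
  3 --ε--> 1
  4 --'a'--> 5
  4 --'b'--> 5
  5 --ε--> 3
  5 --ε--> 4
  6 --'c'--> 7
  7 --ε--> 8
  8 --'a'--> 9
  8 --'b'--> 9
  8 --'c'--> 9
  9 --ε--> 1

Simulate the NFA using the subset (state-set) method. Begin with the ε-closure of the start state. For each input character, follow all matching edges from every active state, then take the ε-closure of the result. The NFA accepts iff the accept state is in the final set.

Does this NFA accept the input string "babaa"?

Answer: ACCEPT

Trace:
S₀ = ε-closure({0}) = {0,1,2,3,4,6}
'b' @ 1: {1,3,4,5}  (accept∈set)
'a' @ 2: {1,3,4,5}  (accept∈set)
'b' @ 3: {1,3,4,5}  (accept∈set)
'a' @ 4: {1,3,4,5}  (accept∈set)
'a' @ 5: {1,3,4,5}  (accept∈set)
end set {1,3,4,5} — state 1 in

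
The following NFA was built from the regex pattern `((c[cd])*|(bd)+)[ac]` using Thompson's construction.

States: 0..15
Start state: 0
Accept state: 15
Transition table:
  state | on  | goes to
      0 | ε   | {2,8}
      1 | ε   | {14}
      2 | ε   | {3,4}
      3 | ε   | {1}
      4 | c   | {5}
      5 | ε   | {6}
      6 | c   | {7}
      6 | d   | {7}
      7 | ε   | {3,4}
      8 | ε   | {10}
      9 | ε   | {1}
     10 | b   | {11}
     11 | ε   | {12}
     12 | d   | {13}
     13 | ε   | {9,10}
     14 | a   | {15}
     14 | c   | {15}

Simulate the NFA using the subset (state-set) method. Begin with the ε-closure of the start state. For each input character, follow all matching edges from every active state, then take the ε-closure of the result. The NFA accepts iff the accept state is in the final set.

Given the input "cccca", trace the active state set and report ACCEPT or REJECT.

S₀ = ε-closure({0}) = {0,1,2,3,4,8,10,14}
'c' @ 1: {5,6,15}  (accept∈set)
'c' @ 2: {1,3,4,7,14}
'c' @ 3: {5,6,15}  (accept∈set)
'c' @ 4: {1,3,4,7,14}
'a' @ 5: {15}  (accept∈set)
after full input: {15}  (accept=15 in)

Answer: ACCEPT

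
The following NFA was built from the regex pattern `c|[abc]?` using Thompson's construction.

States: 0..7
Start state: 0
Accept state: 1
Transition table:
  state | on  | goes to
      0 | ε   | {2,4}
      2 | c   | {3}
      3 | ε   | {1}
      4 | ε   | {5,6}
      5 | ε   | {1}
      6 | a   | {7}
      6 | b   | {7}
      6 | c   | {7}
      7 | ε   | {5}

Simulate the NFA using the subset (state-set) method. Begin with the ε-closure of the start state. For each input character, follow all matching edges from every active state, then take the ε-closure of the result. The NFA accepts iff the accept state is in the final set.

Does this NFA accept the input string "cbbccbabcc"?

Answer: REJECT

Trace:
initial (ε-close {0}): {0,1,2,4,5,6}
'c' @ 1: {1,3,5,7}  (accept∈set)
'b' @ 2: {}  — dead — no transitions
rest 'bccbabcc' ignored (set empty)
end set {} — state 1 not in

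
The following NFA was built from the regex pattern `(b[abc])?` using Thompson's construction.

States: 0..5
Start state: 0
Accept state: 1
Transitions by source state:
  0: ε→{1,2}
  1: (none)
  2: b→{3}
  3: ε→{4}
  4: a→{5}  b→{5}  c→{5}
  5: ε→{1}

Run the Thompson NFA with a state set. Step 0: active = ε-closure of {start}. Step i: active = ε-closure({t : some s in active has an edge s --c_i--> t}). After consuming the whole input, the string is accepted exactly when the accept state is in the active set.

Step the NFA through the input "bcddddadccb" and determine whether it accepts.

Answer: REJECT

Derivation:
S₀ = ε-closure({0}) = {0,1,2}
'b' @ 1: {3,4}
'c' @ 2: {1,5}  [accepting]
'd' @ 3: {}  — dead — no transitions
rest 'dddadccb' ignored (set empty)
end set {} — state 1 not in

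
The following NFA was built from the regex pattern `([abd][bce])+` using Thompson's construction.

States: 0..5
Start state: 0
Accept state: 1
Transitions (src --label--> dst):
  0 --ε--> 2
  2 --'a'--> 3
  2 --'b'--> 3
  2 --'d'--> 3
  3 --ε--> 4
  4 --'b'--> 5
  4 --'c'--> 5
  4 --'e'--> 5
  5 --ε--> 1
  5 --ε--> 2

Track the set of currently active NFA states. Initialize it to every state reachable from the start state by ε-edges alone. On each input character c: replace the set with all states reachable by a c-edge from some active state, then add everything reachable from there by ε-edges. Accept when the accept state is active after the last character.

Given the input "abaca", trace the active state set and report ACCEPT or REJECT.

Answer: REJECT

Derivation:
start: ε-closure({0}) = {0,2}
'a' @ 1: {3,4}
'b' @ 2: {1,2,5}  (accept∈set)
'a' @ 3: {3,4}
'c' @ 4: {1,2,5}  (accept∈set)
'a' @ 5: {3,4}
after full input: {3,4}  (accept=1 not in)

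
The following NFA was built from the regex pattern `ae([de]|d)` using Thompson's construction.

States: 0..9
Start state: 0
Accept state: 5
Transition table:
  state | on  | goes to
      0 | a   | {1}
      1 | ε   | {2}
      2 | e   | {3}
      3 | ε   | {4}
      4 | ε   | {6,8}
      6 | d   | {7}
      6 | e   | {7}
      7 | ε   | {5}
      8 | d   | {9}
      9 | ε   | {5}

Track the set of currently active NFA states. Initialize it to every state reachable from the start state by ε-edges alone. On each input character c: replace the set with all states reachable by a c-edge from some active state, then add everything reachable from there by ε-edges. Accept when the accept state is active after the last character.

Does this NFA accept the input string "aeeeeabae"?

Answer: REJECT

Trace:
S₀ = ε-closure({0}) = {0}
'a' @ 1: {1,2}
'e' @ 2: {3,4,6,8}
'e' @ 3: {5,7}  (accept∈set)
'e' @ 4: {}  — dead — no transitions
rest 'eabae' ignored (set empty)
end set {} — state 5 not in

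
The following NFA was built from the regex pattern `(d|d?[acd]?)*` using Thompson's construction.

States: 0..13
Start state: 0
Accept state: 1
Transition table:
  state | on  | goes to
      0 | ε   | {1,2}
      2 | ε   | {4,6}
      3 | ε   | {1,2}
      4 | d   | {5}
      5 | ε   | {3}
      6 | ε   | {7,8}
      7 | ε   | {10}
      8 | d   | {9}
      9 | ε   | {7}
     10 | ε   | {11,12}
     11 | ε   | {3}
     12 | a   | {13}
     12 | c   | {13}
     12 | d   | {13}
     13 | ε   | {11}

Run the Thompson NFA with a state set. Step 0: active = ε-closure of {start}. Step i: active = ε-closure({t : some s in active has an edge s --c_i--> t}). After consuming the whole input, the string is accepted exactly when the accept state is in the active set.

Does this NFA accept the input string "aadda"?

Answer: ACCEPT

Steps:
start: ε-closure({0}) = {0,1,2,3,4,6,7,8,10,11,12}
'a' @ 1: {1,2,3,4,6,7,8,10,11,12,13}  [accepting]
'a' @ 2: {1,2,3,4,6,7,8,10,11,12,13}  [accepting]
'd' @ 3: {1,2,3,4,5,6,7,8,9,10,11,12,13}  [accepting]
'd' @ 4: {1,2,3,4,5,6,7,8,9,10,11,12,13}  [accepting]
'a' @ 5: {1,2,3,4,6,7,8,10,11,12,13}  [accepting]
end set {1,2,3,4,6,7,8,10,11,12,13} — state 1 in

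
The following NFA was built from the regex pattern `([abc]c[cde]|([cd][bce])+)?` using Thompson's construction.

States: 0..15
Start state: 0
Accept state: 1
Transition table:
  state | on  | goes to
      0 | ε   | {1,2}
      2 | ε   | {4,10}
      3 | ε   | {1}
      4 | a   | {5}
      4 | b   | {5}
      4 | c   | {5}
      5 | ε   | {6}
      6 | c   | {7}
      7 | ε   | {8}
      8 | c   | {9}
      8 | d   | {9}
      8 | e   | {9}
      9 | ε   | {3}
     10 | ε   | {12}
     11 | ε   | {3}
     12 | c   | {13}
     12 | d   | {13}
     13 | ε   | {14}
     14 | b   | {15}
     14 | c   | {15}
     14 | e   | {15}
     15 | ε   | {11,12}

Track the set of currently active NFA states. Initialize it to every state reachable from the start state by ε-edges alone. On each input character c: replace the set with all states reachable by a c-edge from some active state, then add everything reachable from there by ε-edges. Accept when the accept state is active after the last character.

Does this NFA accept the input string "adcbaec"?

Answer: REJECT

Steps:
S₀ = ε-closure({0}) = {0,1,2,4,10,12}
'a' @ 1: {5,6}
'd' @ 2: {}  — state set empty
rest 'cbaec' ignored (set empty)
final: {}; accept 1 not in set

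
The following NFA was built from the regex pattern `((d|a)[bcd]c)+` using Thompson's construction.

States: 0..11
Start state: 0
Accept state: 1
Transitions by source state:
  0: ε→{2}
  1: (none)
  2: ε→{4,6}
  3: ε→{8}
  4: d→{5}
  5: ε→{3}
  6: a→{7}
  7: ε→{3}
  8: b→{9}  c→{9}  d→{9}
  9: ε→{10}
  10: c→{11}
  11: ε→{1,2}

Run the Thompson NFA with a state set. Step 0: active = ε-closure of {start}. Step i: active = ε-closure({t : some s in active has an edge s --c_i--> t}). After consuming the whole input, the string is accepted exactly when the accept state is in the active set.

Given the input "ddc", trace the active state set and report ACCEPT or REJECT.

Answer: ACCEPT

Steps:
S₀ = ε-closure({0}) = {0,2,4,6}
'd' @ 1: {3,5,8}
'd' @ 2: {9,10}
'c' @ 3: {1,2,4,6,11}  (accept∈set)
final: {1,2,4,6,11}; accept 1 in set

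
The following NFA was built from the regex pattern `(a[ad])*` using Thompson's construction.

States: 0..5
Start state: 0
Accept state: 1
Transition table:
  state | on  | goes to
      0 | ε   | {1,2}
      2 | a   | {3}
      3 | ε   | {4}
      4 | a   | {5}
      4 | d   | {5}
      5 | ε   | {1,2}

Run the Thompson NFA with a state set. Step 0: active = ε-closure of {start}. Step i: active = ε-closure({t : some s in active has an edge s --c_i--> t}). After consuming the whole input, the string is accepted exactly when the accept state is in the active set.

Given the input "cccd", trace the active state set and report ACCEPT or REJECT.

initial (ε-close {0}): {0,1,2}
'c' @ 1: {}  — state set empty
rest 'ccd' ignored (set empty)
final: {}; accept 1 not in set

Answer: REJECT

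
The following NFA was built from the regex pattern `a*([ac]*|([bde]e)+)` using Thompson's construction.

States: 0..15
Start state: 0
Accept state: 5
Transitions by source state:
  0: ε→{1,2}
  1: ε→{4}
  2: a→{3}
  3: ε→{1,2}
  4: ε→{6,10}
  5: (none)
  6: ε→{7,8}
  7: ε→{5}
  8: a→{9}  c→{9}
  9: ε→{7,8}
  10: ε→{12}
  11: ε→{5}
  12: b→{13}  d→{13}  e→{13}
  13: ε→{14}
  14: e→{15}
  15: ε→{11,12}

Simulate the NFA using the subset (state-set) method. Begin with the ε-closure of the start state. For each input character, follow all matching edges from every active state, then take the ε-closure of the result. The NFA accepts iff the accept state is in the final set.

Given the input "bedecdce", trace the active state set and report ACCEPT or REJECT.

Answer: REJECT

Trace:
S₀ = ε-closure({0}) = {0,1,2,4,5,6,7,8,10,12}
'b' @ 1: {13,14}
'e' @ 2: {5,11,12,15}  ✓accept
'd' @ 3: {13,14}
'e' @ 4: {5,11,12,15}  ✓accept
'c' @ 5: {}  — no active states
rest 'dce' ignored (set empty)
end set {} — state 5 not in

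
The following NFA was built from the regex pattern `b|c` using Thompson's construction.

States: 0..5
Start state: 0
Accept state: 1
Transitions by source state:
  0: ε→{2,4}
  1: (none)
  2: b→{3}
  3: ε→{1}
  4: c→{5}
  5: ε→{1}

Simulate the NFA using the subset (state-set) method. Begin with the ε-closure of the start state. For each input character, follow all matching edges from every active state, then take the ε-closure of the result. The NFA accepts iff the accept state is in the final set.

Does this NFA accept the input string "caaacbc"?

Answer: REJECT

Steps:
start: ε-closure({0}) = {0,2,4}
'c' @ 1: {1,5}  ✓accept
'a' @ 2: {}  — no active states
rest 'aacbc' ignored (set empty)
after full input: {}  (accept=1 not in)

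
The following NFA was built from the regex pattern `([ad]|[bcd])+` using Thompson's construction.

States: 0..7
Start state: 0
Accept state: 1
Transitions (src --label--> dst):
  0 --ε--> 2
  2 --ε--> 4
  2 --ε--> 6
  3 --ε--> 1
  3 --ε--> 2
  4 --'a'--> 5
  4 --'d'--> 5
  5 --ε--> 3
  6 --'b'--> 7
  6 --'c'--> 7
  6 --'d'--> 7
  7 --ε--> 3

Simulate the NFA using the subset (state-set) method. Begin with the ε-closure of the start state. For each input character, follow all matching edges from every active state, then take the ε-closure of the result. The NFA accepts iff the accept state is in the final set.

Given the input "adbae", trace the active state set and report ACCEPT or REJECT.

Answer: REJECT

Trace:
start: ε-closure({0}) = {0,2,4,6}
'a' @ 1: {1,2,3,4,5,6}  ✓accept
'd' @ 2: {1,2,3,4,5,6,7}  ✓accept
'b' @ 3: {1,2,3,4,6,7}  ✓accept
'a' @ 4: {1,2,3,4,5,6}  ✓accept
'e' @ 5: {}  — state set empty
final: {}; accept 1 not in set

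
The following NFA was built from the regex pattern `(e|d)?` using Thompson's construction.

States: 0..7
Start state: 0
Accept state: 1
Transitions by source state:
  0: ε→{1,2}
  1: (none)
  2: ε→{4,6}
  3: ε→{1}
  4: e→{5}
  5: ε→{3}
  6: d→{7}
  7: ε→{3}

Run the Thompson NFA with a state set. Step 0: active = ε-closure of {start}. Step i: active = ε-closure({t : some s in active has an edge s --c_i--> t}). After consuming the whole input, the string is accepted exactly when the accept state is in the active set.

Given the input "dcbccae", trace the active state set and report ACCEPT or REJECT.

Answer: REJECT

Steps:
initial (ε-close {0}): {0,1,2,4,6}
'd' @ 1: {1,3,7}  ✓accept
'c' @ 2: {}  — dead — no transitions
rest 'bccae' ignored (set empty)
after full input: {}  (accept=1 not in)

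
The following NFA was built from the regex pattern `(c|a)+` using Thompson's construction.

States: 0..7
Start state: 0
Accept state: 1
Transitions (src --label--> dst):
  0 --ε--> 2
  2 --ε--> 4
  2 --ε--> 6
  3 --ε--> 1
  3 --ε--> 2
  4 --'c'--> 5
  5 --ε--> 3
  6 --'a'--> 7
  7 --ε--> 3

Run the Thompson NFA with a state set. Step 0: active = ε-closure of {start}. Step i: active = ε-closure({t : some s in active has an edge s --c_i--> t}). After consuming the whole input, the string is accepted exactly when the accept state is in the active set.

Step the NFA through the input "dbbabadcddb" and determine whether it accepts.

Answer: REJECT

Trace:
S₀ = ε-closure({0}) = {0,2,4,6}
'd' @ 1: {}  — state set empty
rest 'bbabadcddb' ignored (set empty)
end set {} — state 1 not in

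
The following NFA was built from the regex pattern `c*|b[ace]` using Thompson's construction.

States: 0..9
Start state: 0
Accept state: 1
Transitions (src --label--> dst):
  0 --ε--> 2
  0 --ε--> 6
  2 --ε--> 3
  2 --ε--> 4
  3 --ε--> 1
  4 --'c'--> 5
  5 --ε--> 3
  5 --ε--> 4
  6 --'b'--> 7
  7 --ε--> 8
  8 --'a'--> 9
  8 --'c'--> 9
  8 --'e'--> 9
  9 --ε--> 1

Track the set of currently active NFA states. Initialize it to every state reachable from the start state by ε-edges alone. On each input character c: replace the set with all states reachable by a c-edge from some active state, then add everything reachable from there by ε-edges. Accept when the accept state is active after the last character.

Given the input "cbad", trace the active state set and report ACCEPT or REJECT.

Answer: REJECT

Trace:
initial (ε-close {0}): {0,1,2,3,4,6}
'c' @ 1: {1,3,4,5}  [accepting]
'b' @ 2: {}  — no active states
rest 'ad' ignored (set empty)
final: {}; accept 1 not in set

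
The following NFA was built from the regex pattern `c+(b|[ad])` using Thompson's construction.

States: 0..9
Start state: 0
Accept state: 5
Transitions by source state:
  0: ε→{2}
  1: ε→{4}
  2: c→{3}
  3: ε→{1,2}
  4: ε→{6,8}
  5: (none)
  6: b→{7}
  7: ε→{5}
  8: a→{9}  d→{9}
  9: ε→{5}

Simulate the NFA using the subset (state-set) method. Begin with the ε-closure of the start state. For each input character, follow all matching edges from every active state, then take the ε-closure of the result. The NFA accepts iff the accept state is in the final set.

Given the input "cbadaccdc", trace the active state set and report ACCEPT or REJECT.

initial (ε-close {0}): {0,2}
'c' @ 1: {1,2,3,4,6,8}
'b' @ 2: {5,7}  [accepting]
'a' @ 3: {}  — state set empty
rest 'daccdc' ignored (set empty)
after full input: {}  (accept=5 not in)

Answer: REJECT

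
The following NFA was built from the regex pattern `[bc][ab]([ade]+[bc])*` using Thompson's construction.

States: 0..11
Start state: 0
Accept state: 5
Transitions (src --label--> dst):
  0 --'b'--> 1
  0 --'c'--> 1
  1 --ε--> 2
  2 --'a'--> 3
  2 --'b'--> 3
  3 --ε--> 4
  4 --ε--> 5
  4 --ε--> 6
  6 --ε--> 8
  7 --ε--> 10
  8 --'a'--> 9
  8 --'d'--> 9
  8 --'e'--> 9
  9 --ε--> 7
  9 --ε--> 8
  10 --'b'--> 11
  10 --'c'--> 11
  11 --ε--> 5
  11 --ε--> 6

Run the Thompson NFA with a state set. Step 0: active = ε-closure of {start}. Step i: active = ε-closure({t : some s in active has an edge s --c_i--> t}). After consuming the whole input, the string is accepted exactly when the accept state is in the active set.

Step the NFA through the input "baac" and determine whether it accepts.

start: ε-closure({0}) = {0}
'b' @ 1: {1,2}
'a' @ 2: {3,4,5,6,8}  (accept∈set)
'a' @ 3: {7,8,9,10}
'c' @ 4: {5,6,8,11}  (accept∈set)
after full input: {5,6,8,11}  (accept=5 in)

Answer: ACCEPT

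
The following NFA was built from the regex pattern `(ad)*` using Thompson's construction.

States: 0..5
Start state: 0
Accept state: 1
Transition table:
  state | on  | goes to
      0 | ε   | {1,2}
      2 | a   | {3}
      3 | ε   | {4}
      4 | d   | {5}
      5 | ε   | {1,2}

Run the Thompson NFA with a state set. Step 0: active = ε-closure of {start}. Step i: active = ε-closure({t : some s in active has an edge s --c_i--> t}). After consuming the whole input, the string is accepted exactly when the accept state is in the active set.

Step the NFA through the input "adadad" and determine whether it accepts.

start: ε-closure({0}) = {0,1,2}
'a' @ 1: {3,4}
'd' @ 2: {1,2,5}  [accepting]
'a' @ 3: {3,4}
'd' @ 4: {1,2,5}  [accepting]
'a' @ 5: {3,4}
'd' @ 6: {1,2,5}  [accepting]
end set {1,2,5} — state 1 in

Answer: ACCEPT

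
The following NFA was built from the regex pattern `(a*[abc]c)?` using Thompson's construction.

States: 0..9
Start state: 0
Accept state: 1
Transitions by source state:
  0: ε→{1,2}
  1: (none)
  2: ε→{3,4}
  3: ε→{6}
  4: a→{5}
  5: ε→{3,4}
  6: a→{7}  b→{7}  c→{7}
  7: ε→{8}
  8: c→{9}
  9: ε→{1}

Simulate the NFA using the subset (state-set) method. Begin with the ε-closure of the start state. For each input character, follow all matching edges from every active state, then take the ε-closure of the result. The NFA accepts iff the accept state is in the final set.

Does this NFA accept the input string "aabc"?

start: ε-closure({0}) = {0,1,2,3,4,6}
'a' @ 1: {3,4,5,6,7,8}
'a' @ 2: {3,4,5,6,7,8}
'b' @ 3: {7,8}
'c' @ 4: {1,9}  (accept∈set)
after full input: {1,9}  (accept=1 in)

Answer: ACCEPT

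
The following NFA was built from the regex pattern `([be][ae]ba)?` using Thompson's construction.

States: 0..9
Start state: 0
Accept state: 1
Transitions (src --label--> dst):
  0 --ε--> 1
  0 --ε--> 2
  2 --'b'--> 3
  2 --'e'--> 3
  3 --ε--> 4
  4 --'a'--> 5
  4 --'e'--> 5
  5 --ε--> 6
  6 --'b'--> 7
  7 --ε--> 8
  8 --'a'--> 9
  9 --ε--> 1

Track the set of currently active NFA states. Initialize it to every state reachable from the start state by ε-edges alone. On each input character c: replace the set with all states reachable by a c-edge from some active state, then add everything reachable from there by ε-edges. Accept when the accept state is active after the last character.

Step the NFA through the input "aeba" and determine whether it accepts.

initial (ε-close {0}): {0,1,2}
'a' @ 1: {}  — no active states
rest 'eba' ignored (set empty)
end set {} — state 1 not in

Answer: REJECT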